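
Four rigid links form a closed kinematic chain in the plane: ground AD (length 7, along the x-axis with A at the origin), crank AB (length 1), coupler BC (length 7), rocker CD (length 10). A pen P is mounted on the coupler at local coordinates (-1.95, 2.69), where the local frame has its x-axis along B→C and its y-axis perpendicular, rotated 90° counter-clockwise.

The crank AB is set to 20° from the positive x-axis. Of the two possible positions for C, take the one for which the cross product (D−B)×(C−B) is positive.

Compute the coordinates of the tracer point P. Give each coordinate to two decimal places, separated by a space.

-1.52 -1.89

A=(0,0), D=(7.00,0)
B = A + 1.00·(cos20°, sin20°) = (0.9397, 0.3420)
|BD| = 6.0700
circle(B,7.00) ∩ circle(D,10.00): a=-1.1660, h=6.9022
  candidates: C₊=(0.1644,7.2990) cross=41.896; C₋=(-0.6134,-6.4835) cross=-41.896
  mode + wants cross > 0 → take C=(0.1644,7.2990) (cross=41.896)
ex = (C−B)/|BC| = (-0.1108,0.9938); ey = (-0.9938,-0.1108)
P = B + -1.95·ex + 2.69·ey = (-1.5178,-1.8939)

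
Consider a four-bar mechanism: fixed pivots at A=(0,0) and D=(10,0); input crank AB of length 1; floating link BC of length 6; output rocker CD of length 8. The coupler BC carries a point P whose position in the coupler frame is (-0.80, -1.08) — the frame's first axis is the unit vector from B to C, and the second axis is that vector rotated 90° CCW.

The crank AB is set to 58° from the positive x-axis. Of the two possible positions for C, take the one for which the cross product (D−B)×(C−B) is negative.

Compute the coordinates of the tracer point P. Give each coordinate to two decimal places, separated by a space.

-0.80 1.05

A=(0,0), D=(10.00,0)
B = A + 1.00·(cos58°, sin58°) = (0.5299, 0.8480)
|BD| = 9.5080
circle(B,6.00) ∩ circle(D,8.00): a=3.2815, h=5.0231
  candidates: C₊=(4.2464,5.5584) cross=47.759; C₋=(3.3504,-4.4477) cross=-47.759
  mode - wants cross < 0 → take C=(3.3504,-4.4477) (cross=-47.759)
ex = (C−B)/|BC| = (0.4701,-0.8826); ey = (0.8826,0.4701)
P = B + -0.80·ex + -1.08·ey = (-0.7994,1.0465)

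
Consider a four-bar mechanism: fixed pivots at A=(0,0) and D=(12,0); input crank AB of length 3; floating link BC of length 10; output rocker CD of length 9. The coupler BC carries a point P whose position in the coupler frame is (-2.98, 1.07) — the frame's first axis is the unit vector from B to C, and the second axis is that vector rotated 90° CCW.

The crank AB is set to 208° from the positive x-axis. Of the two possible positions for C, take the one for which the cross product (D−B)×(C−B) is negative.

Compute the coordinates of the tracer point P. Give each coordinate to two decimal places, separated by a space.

-4.64 1.06

A=(0,0), D=(12.00,0)
B = A + 3.00·(cos208°, sin208°) = (-2.6488, -1.4084)
|BD| = 14.7164
circle(B,10.00) ∩ circle(D,9.00): a=8.0037, h=5.9950
  candidates: C₊=(4.7444,5.3251) cross=88.225; C₋=(5.8919,-6.6099) cross=-88.225
  mode - wants cross < 0 → take C=(5.8919,-6.6099) (cross=-88.225)
ex = (C−B)/|BC| = (0.8541,-0.5202); ey = (0.5202,0.8541)
P = B + -2.98·ex + 1.07·ey = (-4.6374,1.0555)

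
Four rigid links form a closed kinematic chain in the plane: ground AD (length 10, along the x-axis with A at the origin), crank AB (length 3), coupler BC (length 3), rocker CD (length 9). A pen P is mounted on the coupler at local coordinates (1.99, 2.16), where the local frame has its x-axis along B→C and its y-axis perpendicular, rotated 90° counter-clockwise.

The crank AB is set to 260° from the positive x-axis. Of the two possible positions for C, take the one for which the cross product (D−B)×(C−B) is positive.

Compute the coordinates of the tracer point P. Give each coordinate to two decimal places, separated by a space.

A=(0,0), D=(10.00,0)
B = A + 3.00·(cos260°, sin260°) = (-0.5209, -2.9544)
|BD| = 10.9279
circle(B,3.00) ∩ circle(D,9.00): a=2.1696, h=2.0719
  candidates: C₊=(1.0077,-0.3731) cross=22.641; C₋=(2.1280,-4.3626) cross=-22.641
  mode + wants cross > 0 → take C=(1.0077,-0.3731) (cross=22.641)
ex = (C−B)/|BC| = (0.5096,0.8604); ey = (-0.8604,0.5096)
P = B + 1.99·ex + 2.16·ey = (-1.3655,-0.1415)

-1.37 -0.14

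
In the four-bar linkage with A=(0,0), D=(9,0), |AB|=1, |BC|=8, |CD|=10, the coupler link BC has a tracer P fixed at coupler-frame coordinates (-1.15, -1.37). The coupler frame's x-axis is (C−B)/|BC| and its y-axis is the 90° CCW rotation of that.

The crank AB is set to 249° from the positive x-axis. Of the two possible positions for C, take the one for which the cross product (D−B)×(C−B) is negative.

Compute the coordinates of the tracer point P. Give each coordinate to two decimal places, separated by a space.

-2.09 -0.50

A=(0,0), D=(9.00,0)
B = A + 1.00·(cos249°, sin249°) = (-0.3584, -0.9336)
|BD| = 9.4048
circle(B,8.00) ∩ circle(D,10.00): a=2.7885, h=7.4983
  candidates: C₊=(1.6720,6.8045) cross=70.520; C₋=(3.1607,-8.1180) cross=-70.520
  mode - wants cross < 0 → take C=(3.1607,-8.1180) (cross=-70.520)
ex = (C−B)/|BC| = (0.4399,-0.8981); ey = (0.8981,0.4399)
P = B + -1.15·ex + -1.37·ey = (-2.0946,-0.5035)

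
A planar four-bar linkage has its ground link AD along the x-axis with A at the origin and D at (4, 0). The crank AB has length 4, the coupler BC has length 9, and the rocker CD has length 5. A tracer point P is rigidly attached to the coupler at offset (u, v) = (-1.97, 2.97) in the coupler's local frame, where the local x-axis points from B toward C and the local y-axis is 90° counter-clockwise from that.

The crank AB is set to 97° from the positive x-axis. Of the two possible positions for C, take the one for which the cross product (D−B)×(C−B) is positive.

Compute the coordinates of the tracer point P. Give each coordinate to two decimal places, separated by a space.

-1.92 7.24

A=(0,0), D=(4.00,0)
B = A + 4.00·(cos97°, sin97°) = (-0.4875, 3.9702)
|BD| = 5.9916
circle(B,9.00) ∩ circle(D,5.00): a=7.6690, h=4.7103
  candidates: C₊=(8.3774,2.4163) cross=28.222; C₋=(2.1352,-4.6392) cross=-28.222
  mode + wants cross > 0 → take C=(8.3774,2.4163) (cross=28.222)
ex = (C−B)/|BC| = (0.9850,-0.1727); ey = (0.1727,0.9850)
P = B + -1.97·ex + 2.97·ey = (-1.9151,7.2357)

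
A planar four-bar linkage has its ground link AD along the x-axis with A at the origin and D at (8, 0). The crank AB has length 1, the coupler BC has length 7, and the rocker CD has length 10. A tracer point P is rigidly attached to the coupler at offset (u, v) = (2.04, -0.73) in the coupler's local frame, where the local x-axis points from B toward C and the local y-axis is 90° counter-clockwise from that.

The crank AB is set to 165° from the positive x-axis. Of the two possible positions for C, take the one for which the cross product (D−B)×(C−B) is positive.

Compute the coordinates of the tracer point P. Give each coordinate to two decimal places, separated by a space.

0.27 2.04

A=(0,0), D=(8.00,0)
B = A + 1.00·(cos165°, sin165°) = (-0.9659, 0.2588)
|BD| = 8.9697
circle(B,7.00) ∩ circle(D,10.00): a=1.6419, h=6.8047
  candidates: C₊=(0.8717,7.0133) cross=61.036; C₋=(0.4790,-6.5904) cross=-61.036
  mode + wants cross > 0 → take C=(0.8717,7.0133) (cross=61.036)
ex = (C−B)/|BC| = (0.2625,0.9649); ey = (-0.9649,0.2625)
P = B + 2.04·ex + -0.73·ey = (0.2740,2.0356)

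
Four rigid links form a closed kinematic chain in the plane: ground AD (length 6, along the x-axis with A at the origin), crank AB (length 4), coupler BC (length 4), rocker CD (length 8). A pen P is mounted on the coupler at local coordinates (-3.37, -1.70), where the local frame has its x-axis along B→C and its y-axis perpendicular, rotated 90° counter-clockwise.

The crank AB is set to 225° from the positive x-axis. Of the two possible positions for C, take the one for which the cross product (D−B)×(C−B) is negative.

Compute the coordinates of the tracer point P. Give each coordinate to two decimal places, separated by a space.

-6.48 -1.87

A=(0,0), D=(6.00,0)
B = A + 4.00·(cos225°, sin225°) = (-2.8284, -2.8284)
|BD| = 9.2704
circle(B,4.00) ∩ circle(D,8.00): a=2.0463, h=3.4369
  candidates: C₊=(-1.9283,1.0690) cross=31.862; C₋=(0.1690,-5.4771) cross=-31.862
  mode - wants cross < 0 → take C=(0.1690,-5.4771) (cross=-31.862)
ex = (C−B)/|BC| = (0.7493,-0.6622); ey = (0.6622,0.7493)
P = B + -3.37·ex + -1.70·ey = (-6.4794,-1.8708)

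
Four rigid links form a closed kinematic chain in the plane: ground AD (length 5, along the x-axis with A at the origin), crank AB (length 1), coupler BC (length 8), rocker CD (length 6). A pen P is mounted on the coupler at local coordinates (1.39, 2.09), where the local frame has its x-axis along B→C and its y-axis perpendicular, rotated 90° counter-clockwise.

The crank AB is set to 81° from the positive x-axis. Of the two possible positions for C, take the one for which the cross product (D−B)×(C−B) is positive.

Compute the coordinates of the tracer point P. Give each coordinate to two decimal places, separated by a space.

A=(0,0), D=(5.00,0)
B = A + 1.00·(cos81°, sin81°) = (0.1564, 0.9877)
|BD| = 4.9432
circle(B,8.00) ∩ circle(D,6.00): a=5.3038, h=5.9892
  candidates: C₊=(6.5499,5.7964) cross=29.606; C₋=(4.1566,-5.9404) cross=-29.606
  mode + wants cross > 0 → take C=(6.5499,5.7964) (cross=29.606)
ex = (C−B)/|BC| = (0.7992,0.6011); ey = (-0.6011,0.7992)
P = B + 1.39·ex + 2.09·ey = (0.0110,3.4935)

0.01 3.49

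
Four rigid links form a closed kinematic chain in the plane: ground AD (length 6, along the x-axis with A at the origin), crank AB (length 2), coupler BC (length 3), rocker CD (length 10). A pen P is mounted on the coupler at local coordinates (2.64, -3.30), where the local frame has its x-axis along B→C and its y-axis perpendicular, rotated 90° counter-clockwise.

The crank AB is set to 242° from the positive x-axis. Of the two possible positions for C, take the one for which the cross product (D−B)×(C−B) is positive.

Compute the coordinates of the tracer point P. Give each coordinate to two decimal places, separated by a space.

-3.09 1.87

A=(0,0), D=(6.00,0)
B = A + 2.00·(cos242°, sin242°) = (-0.9389, -1.7659)
|BD| = 7.1601
circle(B,3.00) ∩ circle(D,10.00): a=-2.7746, h=1.1409
  candidates: C₊=(-3.9092,-1.3445) cross=8.169; C₋=(-3.3464,-3.5559) cross=-8.169
  mode + wants cross > 0 → take C=(-3.9092,-1.3445) (cross=8.169)
ex = (C−B)/|BC| = (-0.9901,0.1405); ey = (-0.1405,-0.9901)
P = B + 2.64·ex + -3.30·ey = (-3.0893,1.8722)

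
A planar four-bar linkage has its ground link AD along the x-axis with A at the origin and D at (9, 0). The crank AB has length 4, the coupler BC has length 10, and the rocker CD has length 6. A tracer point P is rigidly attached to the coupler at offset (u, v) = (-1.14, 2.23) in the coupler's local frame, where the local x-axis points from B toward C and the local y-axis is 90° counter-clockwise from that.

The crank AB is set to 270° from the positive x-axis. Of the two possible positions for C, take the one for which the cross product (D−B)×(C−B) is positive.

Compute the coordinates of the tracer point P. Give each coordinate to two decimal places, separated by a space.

A=(0,0), D=(9.00,0)
B = A + 4.00·(cos270°, sin270°) = (-0.0000, -4.0000)
|BD| = 9.8489
circle(B,10.00) ∩ circle(D,6.00): a=8.1735, h=5.7614
  candidates: C₊=(5.1292,4.5844) cross=56.743; C₋=(9.8090,-5.9452) cross=-56.743
  mode + wants cross > 0 → take C=(5.1292,4.5844) (cross=56.743)
ex = (C−B)/|BC| = (0.5129,0.8584); ey = (-0.8584,0.5129)
P = B + -1.14·ex + 2.23·ey = (-2.4990,-3.8348)

-2.50 -3.83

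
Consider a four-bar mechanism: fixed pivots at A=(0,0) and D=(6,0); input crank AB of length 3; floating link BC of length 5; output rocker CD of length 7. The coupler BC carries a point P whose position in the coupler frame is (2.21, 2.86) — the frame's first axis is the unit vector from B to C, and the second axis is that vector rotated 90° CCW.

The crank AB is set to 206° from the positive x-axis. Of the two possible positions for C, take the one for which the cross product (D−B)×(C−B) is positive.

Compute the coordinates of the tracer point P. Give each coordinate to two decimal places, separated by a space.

A=(0,0), D=(6.00,0)
B = A + 3.00·(cos206°, sin206°) = (-2.6964, -1.3151)
|BD| = 8.7953
circle(B,5.00) ∩ circle(D,7.00): a=3.0333, h=3.9748
  candidates: C₊=(-0.2916,3.0686) cross=34.960; C₋=(0.8971,-4.7917) cross=-34.960
  mode + wants cross > 0 → take C=(-0.2916,3.0686) (cross=34.960)
ex = (C−B)/|BC| = (0.4810,0.8767); ey = (-0.8767,0.4810)
P = B + 2.21·ex + 2.86·ey = (-4.1409,1.9980)

-4.14 2.00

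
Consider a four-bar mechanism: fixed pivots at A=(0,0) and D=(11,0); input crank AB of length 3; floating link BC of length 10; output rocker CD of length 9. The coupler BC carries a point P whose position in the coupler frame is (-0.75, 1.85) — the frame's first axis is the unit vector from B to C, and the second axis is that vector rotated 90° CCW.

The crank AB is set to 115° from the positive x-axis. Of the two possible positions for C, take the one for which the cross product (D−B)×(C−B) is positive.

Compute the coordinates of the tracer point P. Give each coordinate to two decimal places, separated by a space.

A=(0,0), D=(11.00,0)
B = A + 3.00·(cos115°, sin115°) = (-1.2679, 2.7189)
|BD| = 12.5655
circle(B,10.00) ∩ circle(D,9.00): a=7.0388, h=7.1032
  candidates: C₊=(7.1412,8.1308) cross=89.255; C₋=(4.0672,-5.7390) cross=-89.255
  mode + wants cross > 0 → take C=(7.1412,8.1308) (cross=89.255)
ex = (C−B)/|BC| = (0.8409,0.5412); ey = (-0.5412,0.8409)
P = B + -0.75·ex + 1.85·ey = (-2.8997,3.8687)

-2.90 3.87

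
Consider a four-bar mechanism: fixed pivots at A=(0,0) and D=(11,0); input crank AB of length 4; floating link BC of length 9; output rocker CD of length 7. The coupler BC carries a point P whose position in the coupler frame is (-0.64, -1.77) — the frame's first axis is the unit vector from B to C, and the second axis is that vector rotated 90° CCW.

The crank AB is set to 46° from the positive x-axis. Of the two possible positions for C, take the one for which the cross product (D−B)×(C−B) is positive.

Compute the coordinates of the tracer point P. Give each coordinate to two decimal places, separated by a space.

A=(0,0), D=(11.00,0)
B = A + 4.00·(cos46°, sin46°) = (2.7786, 2.8774)
|BD| = 8.7103
circle(B,9.00) ∩ circle(D,7.00): a=6.1921, h=6.5313
  candidates: C₊=(10.7806,6.9966) cross=56.890; C₋=(6.4655,-5.3328) cross=-56.890
  mode + wants cross > 0 → take C=(10.7806,6.9966) (cross=56.890)
ex = (C−B)/|BC| = (0.8891,0.4577); ey = (-0.4577,0.8891)
P = B + -0.64·ex + -1.77·ey = (3.0197,1.0107)

3.02 1.01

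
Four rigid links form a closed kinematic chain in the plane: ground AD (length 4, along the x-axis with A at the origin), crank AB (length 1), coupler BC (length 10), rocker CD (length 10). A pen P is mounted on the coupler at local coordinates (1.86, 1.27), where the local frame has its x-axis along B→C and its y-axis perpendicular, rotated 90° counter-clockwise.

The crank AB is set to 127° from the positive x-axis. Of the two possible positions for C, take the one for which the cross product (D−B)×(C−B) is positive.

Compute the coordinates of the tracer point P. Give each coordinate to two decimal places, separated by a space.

A=(0,0), D=(4.00,0)
B = A + 1.00·(cos127°, sin127°) = (-0.6018, 0.7986)
|BD| = 4.6706
circle(B,10.00) ∩ circle(D,10.00): a=2.3353, h=9.7235
  candidates: C₊=(3.3617,9.9796) cross=45.415; C₋=(0.0365,-9.1810) cross=-45.415
  mode + wants cross > 0 → take C=(3.3617,9.9796) (cross=45.415)
ex = (C−B)/|BC| = (0.3964,0.9181); ey = (-0.9181,0.3964)
P = B + 1.86·ex + 1.27·ey = (-1.0306,3.0097)

-1.03 3.01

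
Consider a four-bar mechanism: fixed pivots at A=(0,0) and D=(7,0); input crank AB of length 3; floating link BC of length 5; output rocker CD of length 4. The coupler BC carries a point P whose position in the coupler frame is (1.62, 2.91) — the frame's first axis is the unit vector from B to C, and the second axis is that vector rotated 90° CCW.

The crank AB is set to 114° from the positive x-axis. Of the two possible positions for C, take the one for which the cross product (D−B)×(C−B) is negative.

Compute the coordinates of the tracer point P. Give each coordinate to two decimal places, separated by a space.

1.71 4.33

A=(0,0), D=(7.00,0)
B = A + 3.00·(cos114°, sin114°) = (-1.2202, 2.7406)
|BD| = 8.6650
circle(B,5.00) ∩ circle(D,4.00): a=4.8518, h=1.2081
  candidates: C₊=(3.7647,2.3522) cross=10.468; C₋=(3.0004,0.0600) cross=-10.468
  mode - wants cross < 0 → take C=(3.0004,0.0600) (cross=-10.468)
ex = (C−B)/|BC| = (0.8441,-0.5361); ey = (0.5361,0.8441)
P = B + 1.62·ex + 2.91·ey = (1.7074,4.3285)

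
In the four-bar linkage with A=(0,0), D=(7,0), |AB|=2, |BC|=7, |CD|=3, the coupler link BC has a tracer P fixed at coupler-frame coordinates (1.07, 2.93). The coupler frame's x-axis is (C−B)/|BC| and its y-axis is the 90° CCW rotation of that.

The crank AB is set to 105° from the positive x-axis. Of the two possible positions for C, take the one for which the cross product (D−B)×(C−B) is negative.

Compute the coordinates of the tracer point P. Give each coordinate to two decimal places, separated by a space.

A=(0,0), D=(7.00,0)
B = A + 2.00·(cos105°, sin105°) = (-0.5176, 1.9319)
|BD| = 7.7619
circle(B,7.00) ∩ circle(D,3.00): a=6.4576, h=2.7017
  candidates: C₊=(6.4092,2.9413) cross=20.970; C₋=(5.0644,-2.2920) cross=-20.970
  mode - wants cross < 0 → take C=(5.0644,-2.2920) (cross=-20.970)
ex = (C−B)/|BC| = (0.7974,-0.6034); ey = (0.6034,0.7974)
P = B + 1.07·ex + 2.93·ey = (2.1036,3.6227)

2.10 3.62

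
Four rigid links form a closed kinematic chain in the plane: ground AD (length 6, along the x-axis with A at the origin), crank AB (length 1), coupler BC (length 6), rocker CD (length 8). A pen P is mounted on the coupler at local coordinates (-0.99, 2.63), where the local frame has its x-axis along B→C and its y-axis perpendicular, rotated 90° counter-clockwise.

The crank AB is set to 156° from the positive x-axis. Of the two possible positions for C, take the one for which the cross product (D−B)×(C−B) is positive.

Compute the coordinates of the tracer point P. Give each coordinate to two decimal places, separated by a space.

-3.72 0.24

A=(0,0), D=(6.00,0)
B = A + 1.00·(cos156°, sin156°) = (-0.9135, 0.4067)
|BD| = 6.9255
circle(B,6.00) ∩ circle(D,8.00): a=1.4412, h=5.8243
  candidates: C₊=(0.8673,6.1364) cross=40.336; C₋=(0.1831,-5.4922) cross=-40.336
  mode + wants cross > 0 → take C=(0.8673,6.1364) (cross=40.336)
ex = (C−B)/|BC| = (0.2968,0.9549); ey = (-0.9549,0.2968)
P = B + -0.99·ex + 2.63·ey = (-3.7189,0.2419)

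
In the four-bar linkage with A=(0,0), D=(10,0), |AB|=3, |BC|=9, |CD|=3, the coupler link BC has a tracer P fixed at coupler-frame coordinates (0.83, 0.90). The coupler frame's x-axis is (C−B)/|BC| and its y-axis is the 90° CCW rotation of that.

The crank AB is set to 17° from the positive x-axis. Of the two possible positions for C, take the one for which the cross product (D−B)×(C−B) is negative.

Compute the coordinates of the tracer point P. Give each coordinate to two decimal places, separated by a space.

3.99 1.36

A=(0,0), D=(10.00,0)
B = A + 3.00·(cos17°, sin17°) = (2.8689, 0.8771)
|BD| = 7.1848
circle(B,9.00) ∩ circle(D,3.00): a=8.6030, h=2.6436
  candidates: C₊=(11.7303,2.4507) cross=18.994; C₋=(11.0848,-2.7970) cross=-18.994
  mode - wants cross < 0 → take C=(11.0848,-2.7970) (cross=-18.994)
ex = (C−B)/|BC| = (0.9129,-0.4082); ey = (0.4082,0.9129)
P = B + 0.83·ex + 0.90·ey = (3.9940,1.3599)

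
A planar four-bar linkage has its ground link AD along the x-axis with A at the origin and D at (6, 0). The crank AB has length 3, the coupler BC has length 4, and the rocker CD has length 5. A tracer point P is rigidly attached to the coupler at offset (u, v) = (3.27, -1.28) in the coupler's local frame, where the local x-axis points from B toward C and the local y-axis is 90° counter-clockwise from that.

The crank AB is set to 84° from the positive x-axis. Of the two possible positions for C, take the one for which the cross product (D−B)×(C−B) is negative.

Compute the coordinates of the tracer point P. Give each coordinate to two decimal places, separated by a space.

A=(0,0), D=(6.00,0)
B = A + 3.00·(cos84°, sin84°) = (0.3136, 2.9836)
|BD| = 6.4216
circle(B,4.00) ∩ circle(D,5.00): a=2.5100, h=3.1144
  candidates: C₊=(3.9833,4.5752) cross=20.000; C₋=(1.0893,-0.9405) cross=-20.000
  mode - wants cross < 0 → take C=(1.0893,-0.9405) (cross=-20.000)
ex = (C−B)/|BC| = (0.1939,-0.9810); ey = (0.9810,0.1939)
P = B + 3.27·ex + -1.28·ey = (-0.3080,-0.4726)

-0.31 -0.47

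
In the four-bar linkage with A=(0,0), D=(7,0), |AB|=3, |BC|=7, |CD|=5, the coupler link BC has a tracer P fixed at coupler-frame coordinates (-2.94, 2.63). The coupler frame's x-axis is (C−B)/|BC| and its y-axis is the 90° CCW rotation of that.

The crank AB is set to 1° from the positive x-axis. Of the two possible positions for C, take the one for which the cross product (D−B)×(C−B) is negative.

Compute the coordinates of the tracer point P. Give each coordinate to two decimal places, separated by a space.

A=(0,0), D=(7.00,0)
B = A + 3.00·(cos1°, sin1°) = (2.9995, 0.0524)
|BD| = 4.0008
circle(B,7.00) ∩ circle(D,5.00): a=4.9998, h=4.8992
  candidates: C₊=(8.0630,4.8857) cross=19.601; C₋=(7.9348,-4.9118) cross=-19.601
  mode - wants cross < 0 → take C=(7.9348,-4.9118) (cross=-19.601)
ex = (C−B)/|BC| = (0.7050,-0.7092); ey = (0.7092,0.7050)
P = B + -2.94·ex + 2.63·ey = (2.7919,3.9916)

2.79 3.99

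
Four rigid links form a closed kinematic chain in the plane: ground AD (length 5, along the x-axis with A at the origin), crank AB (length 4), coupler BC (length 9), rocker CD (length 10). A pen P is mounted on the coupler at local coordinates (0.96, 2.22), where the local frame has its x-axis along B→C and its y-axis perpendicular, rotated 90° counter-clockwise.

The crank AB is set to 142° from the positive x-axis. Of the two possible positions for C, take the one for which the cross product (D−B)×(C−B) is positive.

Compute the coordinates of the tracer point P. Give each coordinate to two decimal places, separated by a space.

A=(0,0), D=(5.00,0)
B = A + 4.00·(cos142°, sin142°) = (-3.1520, 2.4626)
|BD| = 8.5159
circle(B,9.00) ∩ circle(D,10.00): a=3.1424, h=8.4336
  candidates: C₊=(2.2949,9.6272) cross=71.820; C₋=(-2.5828,-6.5193) cross=-71.820
  mode + wants cross > 0 → take C=(2.2949,9.6272) (cross=71.820)
ex = (C−B)/|BC| = (0.6052,0.7961); ey = (-0.7961,0.6052)
P = B + 0.96·ex + 2.22·ey = (-4.3383,4.5704)

-4.34 4.57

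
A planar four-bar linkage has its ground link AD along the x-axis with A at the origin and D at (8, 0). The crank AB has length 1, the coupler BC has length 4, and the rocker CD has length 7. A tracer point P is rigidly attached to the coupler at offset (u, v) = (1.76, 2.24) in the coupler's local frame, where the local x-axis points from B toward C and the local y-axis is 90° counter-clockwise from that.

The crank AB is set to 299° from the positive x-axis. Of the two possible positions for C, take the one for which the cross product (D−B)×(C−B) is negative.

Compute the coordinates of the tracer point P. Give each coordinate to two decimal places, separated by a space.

3.31 -1.27

A=(0,0), D=(8.00,0)
B = A + 1.00·(cos299°, sin299°) = (0.4848, -0.8746)
|BD| = 7.5659
circle(B,4.00) ∩ circle(D,7.00): a=1.6021, h=3.6651
  candidates: C₊=(1.6525,2.9511) cross=27.730; C₋=(2.4999,-4.3300) cross=-27.730
  mode - wants cross < 0 → take C=(2.4999,-4.3300) (cross=-27.730)
ex = (C−B)/|BC| = (0.5038,-0.8638); ey = (0.8638,0.5038)
P = B + 1.76·ex + 2.24·ey = (3.3064,-1.2665)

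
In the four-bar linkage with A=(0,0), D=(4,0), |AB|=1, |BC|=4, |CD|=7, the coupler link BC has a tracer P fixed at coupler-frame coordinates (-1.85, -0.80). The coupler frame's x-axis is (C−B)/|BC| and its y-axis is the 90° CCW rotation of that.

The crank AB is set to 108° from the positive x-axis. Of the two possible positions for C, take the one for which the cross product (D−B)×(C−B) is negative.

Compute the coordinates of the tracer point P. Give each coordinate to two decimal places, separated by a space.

A=(0,0), D=(4.00,0)
B = A + 1.00·(cos108°, sin108°) = (-0.3090, 0.9511)
|BD| = 4.4127
circle(B,4.00) ∩ circle(D,7.00): a=-1.5328, h=3.6947
  candidates: C₊=(-1.0095,4.8892) cross=16.303; C₋=(-2.6021,-2.3264) cross=-16.303
  mode - wants cross < 0 → take C=(-2.6021,-2.3264) (cross=-16.303)
ex = (C−B)/|BC| = (-0.5733,-0.8194); ey = (0.8194,-0.5733)
P = B + -1.85·ex + -0.80·ey = (0.0960,2.9255)

0.10 2.93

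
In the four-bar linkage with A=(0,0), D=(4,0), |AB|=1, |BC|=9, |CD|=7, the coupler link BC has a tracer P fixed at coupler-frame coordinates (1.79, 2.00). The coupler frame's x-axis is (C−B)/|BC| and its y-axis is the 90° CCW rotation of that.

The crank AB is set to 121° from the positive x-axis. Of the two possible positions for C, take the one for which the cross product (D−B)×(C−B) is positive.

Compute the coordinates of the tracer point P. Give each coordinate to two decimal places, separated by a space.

A=(0,0), D=(4.00,0)
B = A + 1.00·(cos121°, sin121°) = (-0.5150, 0.8572)
|BD| = 4.5957
circle(B,9.00) ∩ circle(D,7.00): a=5.7794, h=6.8992
  candidates: C₊=(6.4497,6.5574) cross=31.707; C₋=(3.8761,-6.9989) cross=-31.707
  mode + wants cross > 0 → take C=(6.4497,6.5574) (cross=31.707)
ex = (C−B)/|BC| = (0.7739,0.6334); ey = (-0.6334,0.7739)
P = B + 1.79·ex + 2.00·ey = (-0.3965,3.5386)

-0.40 3.54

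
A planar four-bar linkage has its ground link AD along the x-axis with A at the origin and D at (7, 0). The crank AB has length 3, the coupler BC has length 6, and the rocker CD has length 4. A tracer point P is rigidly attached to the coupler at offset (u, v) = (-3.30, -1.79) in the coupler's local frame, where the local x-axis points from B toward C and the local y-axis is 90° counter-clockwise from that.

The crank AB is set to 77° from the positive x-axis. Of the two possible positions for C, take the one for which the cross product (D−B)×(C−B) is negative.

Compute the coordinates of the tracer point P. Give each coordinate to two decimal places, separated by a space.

-2.53 4.87

A=(0,0), D=(7.00,0)
B = A + 3.00·(cos77°, sin77°) = (0.6749, 2.9231)
|BD| = 6.9679
circle(B,6.00) ∩ circle(D,4.00): a=4.9191, h=3.4355
  candidates: C₊=(6.5814,3.9780) cross=23.938; C₋=(3.6990,-2.2590) cross=-23.938
  mode - wants cross < 0 → take C=(3.6990,-2.2590) (cross=-23.938)
ex = (C−B)/|BC| = (0.5040,-0.8637); ey = (0.8637,0.5040)
P = B + -3.30·ex + -1.79·ey = (-2.5344,4.8711)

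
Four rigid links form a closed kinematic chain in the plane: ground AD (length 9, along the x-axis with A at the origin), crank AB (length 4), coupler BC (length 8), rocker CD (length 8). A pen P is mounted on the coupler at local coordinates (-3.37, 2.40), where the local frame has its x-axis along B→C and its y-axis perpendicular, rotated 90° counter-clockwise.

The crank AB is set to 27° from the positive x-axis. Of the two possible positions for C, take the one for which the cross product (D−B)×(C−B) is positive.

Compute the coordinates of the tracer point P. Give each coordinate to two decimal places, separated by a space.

A=(0,0), D=(9.00,0)
B = A + 4.00·(cos27°, sin27°) = (3.5640, 1.8160)
|BD| = 5.7313
circle(B,8.00) ∩ circle(D,8.00): a=2.8656, h=7.4691
  candidates: C₊=(8.6486,7.9923) cross=42.808; C₋=(3.9154,-6.1763) cross=-42.808
  mode + wants cross > 0 → take C=(8.6486,7.9923) (cross=42.808)
ex = (C−B)/|BC| = (0.6356,0.7720); ey = (-0.7720,0.6356)
P = B + -3.37·ex + 2.40·ey = (-0.4308,0.7396)

-0.43 0.74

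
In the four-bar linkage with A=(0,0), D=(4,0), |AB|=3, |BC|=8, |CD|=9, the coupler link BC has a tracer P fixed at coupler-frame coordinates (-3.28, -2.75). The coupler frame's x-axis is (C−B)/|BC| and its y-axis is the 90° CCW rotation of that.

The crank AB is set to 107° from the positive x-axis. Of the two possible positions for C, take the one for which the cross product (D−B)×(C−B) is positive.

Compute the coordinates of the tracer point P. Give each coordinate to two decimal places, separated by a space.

-0.88 -1.41

A=(0,0), D=(4.00,0)
B = A + 3.00·(cos107°, sin107°) = (-0.8771, 2.8689)
|BD| = 5.6583
circle(B,8.00) ∩ circle(D,9.00): a=1.3270, h=7.8892
  candidates: C₊=(4.2666,8.9960) cross=44.640; C₋=(-3.7334,-4.6038) cross=-44.640
  mode + wants cross > 0 → take C=(4.2666,8.9960) (cross=44.640)
ex = (C−B)/|BC| = (0.6430,0.7659); ey = (-0.7659,0.6430)
P = B + -3.28·ex + -2.75·ey = (-0.8799,-1.4114)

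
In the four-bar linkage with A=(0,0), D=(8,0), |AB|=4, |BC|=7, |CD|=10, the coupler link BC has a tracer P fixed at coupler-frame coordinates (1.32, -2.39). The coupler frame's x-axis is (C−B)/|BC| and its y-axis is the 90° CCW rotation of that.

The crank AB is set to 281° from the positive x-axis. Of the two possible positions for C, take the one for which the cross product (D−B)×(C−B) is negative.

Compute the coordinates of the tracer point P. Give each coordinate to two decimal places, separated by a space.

A=(0,0), D=(8.00,0)
B = A + 4.00·(cos281°, sin281°) = (0.7632, -3.9265)
|BD| = 8.2334
circle(B,7.00) ∩ circle(D,10.00): a=1.0195, h=6.9254
  candidates: C₊=(-1.6434,2.6468) cross=57.019; C₋=(4.9621,-9.5274) cross=-57.019
  mode - wants cross < 0 → take C=(4.9621,-9.5274) (cross=-57.019)
ex = (C−B)/|BC| = (0.5998,-0.8001); ey = (0.8001,0.5998)
P = B + 1.32·ex + -2.39·ey = (-0.3573,-6.4163)

-0.36 -6.42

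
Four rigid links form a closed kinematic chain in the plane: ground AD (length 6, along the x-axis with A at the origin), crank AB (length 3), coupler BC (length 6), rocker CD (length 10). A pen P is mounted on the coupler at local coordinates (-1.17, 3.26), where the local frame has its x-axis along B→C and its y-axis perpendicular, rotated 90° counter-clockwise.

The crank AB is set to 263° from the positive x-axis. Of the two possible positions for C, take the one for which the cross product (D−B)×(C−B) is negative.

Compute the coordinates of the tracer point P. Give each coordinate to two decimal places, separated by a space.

A=(0,0), D=(6.00,0)
B = A + 3.00·(cos263°, sin263°) = (-0.3656, -2.9776)
|BD| = 7.0276
circle(B,6.00) ∩ circle(D,10.00): a=-1.0397, h=5.9092
  candidates: C₊=(-3.8111,1.9344) cross=41.528; C₋=(1.1964,-8.7707) cross=-41.528
  mode - wants cross < 0 → take C=(1.1964,-8.7707) (cross=-41.528)
ex = (C−B)/|BC| = (0.2603,-0.9655); ey = (0.9655,0.2603)
P = B + -1.17·ex + 3.26·ey = (2.4774,-0.9993)

2.48 -1.00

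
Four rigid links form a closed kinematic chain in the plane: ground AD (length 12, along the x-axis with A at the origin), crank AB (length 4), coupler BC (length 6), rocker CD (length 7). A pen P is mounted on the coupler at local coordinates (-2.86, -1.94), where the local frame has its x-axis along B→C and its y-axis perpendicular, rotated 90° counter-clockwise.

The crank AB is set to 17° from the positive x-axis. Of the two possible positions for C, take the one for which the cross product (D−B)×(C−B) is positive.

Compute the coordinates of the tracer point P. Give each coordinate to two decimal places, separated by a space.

3.35 -2.25

A=(0,0), D=(12.00,0)
B = A + 4.00·(cos17°, sin17°) = (3.8252, 1.1695)
|BD| = 8.2580
circle(B,6.00) ∩ circle(D,7.00): a=3.3419, h=4.9831
  candidates: C₊=(7.8391,5.6291) cross=41.151; C₋=(6.4277,-4.2367) cross=-41.151
  mode + wants cross > 0 → take C=(7.8391,5.6291) (cross=41.151)
ex = (C−B)/|BC| = (0.6690,0.7433); ey = (-0.7433,0.6690)
P = B + -2.86·ex + -1.94·ey = (3.3539,-2.2541)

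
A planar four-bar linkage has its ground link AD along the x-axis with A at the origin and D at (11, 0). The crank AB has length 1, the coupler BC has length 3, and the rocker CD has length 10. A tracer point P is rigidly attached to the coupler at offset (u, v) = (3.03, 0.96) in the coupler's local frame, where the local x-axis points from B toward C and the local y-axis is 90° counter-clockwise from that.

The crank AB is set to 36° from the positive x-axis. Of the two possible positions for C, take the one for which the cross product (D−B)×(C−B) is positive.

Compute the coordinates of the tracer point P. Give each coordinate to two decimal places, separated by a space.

A=(0,0), D=(11.00,0)
B = A + 1.00·(cos36°, sin36°) = (0.8090, 0.5878)
|BD| = 10.2079
circle(B,3.00) ∩ circle(D,10.00): a=0.6466, h=2.9295
  candidates: C₊=(1.6233,3.4752) cross=29.904; C₋=(1.2859,-2.3741) cross=-29.904
  mode + wants cross > 0 → take C=(1.6233,3.4752) (cross=29.904)
ex = (C−B)/|BC| = (0.2714,0.9625); ey = (-0.9625,0.2714)
P = B + 3.03·ex + 0.96·ey = (0.7074,3.7646)

0.71 3.76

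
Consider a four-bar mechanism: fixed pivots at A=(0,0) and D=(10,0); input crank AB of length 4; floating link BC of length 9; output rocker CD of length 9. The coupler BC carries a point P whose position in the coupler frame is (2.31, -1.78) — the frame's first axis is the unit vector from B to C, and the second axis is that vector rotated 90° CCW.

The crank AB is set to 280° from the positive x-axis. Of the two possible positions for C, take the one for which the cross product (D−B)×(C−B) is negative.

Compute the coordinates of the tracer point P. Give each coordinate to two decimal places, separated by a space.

1.67 -6.69

A=(0,0), D=(10.00,0)
B = A + 4.00·(cos280°, sin280°) = (0.6946, -3.9392)
|BD| = 10.1049
circle(B,9.00) ∩ circle(D,9.00): a=5.0524, h=7.4480
  candidates: C₊=(2.4438,4.8891) cross=75.261; C₋=(8.2508,-8.8284) cross=-75.261
  mode - wants cross < 0 → take C=(8.2508,-8.8284) (cross=-75.261)
ex = (C−B)/|BC| = (0.8396,-0.5432); ey = (0.5432,0.8396)
P = B + 2.31·ex + -1.78·ey = (1.6671,-6.6886)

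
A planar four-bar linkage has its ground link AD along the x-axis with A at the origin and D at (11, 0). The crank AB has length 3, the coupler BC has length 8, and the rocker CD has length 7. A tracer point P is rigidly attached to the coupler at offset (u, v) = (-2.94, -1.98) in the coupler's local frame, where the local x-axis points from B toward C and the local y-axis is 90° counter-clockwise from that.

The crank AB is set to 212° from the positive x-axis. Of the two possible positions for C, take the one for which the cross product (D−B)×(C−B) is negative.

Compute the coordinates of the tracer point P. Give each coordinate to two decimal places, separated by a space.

A=(0,0), D=(11.00,0)
B = A + 3.00·(cos212°, sin212°) = (-2.5441, -1.5898)
|BD| = 13.6371
circle(B,8.00) ∩ circle(D,7.00): a=7.3685, h=3.1152
  candidates: C₊=(4.4110,2.3632) cross=42.483; C₋=(5.1373,-3.8248) cross=-42.483
  mode - wants cross < 0 → take C=(5.1373,-3.8248) (cross=-42.483)
ex = (C−B)/|BC| = (0.9602,-0.2794); ey = (0.2794,0.9602)
P = B + -2.94·ex + -1.98·ey = (-5.9202,-2.6696)

-5.92 -2.67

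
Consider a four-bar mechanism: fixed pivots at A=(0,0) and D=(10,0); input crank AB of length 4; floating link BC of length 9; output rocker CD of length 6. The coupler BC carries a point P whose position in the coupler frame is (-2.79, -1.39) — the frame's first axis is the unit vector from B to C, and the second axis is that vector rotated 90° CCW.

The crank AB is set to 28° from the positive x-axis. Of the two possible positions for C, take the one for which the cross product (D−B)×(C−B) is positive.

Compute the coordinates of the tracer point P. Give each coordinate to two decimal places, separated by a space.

1.62 -0.58

A=(0,0), D=(10.00,0)
B = A + 4.00·(cos28°, sin28°) = (3.5318, 1.8779)
|BD| = 6.7353
circle(B,9.00) ∩ circle(D,6.00): a=6.7083, h=5.9999
  candidates: C₊=(11.6469,5.7696) cross=40.411; C₋=(8.3012,-5.7545) cross=-40.411
  mode + wants cross > 0 → take C=(11.6469,5.7696) (cross=40.411)
ex = (C−B)/|BC| = (0.9017,0.4324); ey = (-0.4324,0.9017)
P = B + -2.79·ex + -1.39·ey = (1.6172,-0.5819)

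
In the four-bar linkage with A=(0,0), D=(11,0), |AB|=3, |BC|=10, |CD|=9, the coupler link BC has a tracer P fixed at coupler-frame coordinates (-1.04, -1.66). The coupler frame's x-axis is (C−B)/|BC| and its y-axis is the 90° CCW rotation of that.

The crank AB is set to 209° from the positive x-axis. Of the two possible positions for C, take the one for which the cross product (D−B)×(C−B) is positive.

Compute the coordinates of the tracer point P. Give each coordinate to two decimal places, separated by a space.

A=(0,0), D=(11.00,0)
B = A + 3.00·(cos209°, sin209°) = (-2.6239, -1.4544)
|BD| = 13.7013
circle(B,10.00) ∩ circle(D,9.00): a=7.5440, h=6.5641
  candidates: C₊=(4.1807,5.8734) cross=89.937; C₋=(5.5743,-7.1807) cross=-89.937
  mode + wants cross > 0 → take C=(4.1807,5.8734) (cross=89.937)
ex = (C−B)/|BC| = (0.6805,0.7328); ey = (-0.7328,0.6805)
P = B + -1.04·ex + -1.66·ey = (-2.1151,-3.3461)

-2.12 -3.35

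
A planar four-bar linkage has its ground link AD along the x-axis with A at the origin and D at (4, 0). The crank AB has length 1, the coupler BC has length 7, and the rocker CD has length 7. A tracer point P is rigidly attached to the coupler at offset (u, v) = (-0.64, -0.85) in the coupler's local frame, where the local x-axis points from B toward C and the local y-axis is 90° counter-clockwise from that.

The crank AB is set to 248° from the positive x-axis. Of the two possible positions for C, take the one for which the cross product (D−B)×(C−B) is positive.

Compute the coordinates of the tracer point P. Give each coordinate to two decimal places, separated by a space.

0.40 -1.66

A=(0,0), D=(4.00,0)
B = A + 1.00·(cos248°, sin248°) = (-0.3746, -0.9272)
|BD| = 4.4718
circle(B,7.00) ∩ circle(D,7.00): a=2.2359, h=6.6333
  candidates: C₊=(0.4373,6.0256) cross=29.663; C₋=(3.1881,-6.9528) cross=-29.663
  mode + wants cross > 0 → take C=(0.4373,6.0256) (cross=29.663)
ex = (C−B)/|BC| = (0.1160,0.9933); ey = (-0.9933,0.1160)
P = B + -0.64·ex + -0.85·ey = (0.3954,-1.6615)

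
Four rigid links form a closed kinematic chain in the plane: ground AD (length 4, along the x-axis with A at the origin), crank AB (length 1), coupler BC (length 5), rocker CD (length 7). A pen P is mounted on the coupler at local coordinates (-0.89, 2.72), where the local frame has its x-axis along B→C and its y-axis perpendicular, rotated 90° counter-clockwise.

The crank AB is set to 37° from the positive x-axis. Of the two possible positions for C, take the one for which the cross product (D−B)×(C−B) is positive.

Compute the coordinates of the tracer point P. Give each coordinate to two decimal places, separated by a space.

A=(0,0), D=(4.00,0)
B = A + 1.00·(cos37°, sin37°) = (0.7986, 0.6018)
|BD| = 3.2574
circle(B,5.00) ∩ circle(D,7.00): a=-2.0552, h=4.5581
  candidates: C₊=(-0.3790,5.4611) cross=14.848; C₋=(-2.0633,-3.4981) cross=-14.848
  mode + wants cross > 0 → take C=(-0.3790,5.4611) (cross=14.848)
ex = (C−B)/|BC| = (-0.2355,0.9719); ey = (-0.9719,-0.2355)
P = B + -0.89·ex + 2.72·ey = (-1.6352,-0.9038)

-1.64 -0.90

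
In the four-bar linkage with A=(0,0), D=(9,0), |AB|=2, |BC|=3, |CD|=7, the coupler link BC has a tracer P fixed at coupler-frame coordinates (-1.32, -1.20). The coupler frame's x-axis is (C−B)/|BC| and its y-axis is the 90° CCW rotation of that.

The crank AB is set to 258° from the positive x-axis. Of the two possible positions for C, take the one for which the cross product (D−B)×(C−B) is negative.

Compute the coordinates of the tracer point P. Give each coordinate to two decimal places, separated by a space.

-1.97 -2.83

A=(0,0), D=(9.00,0)
B = A + 2.00·(cos258°, sin258°) = (-0.4158, -1.9563)
|BD| = 9.6169
circle(B,3.00) ∩ circle(D,7.00): a=2.7288, h=1.2465
  candidates: C₊=(2.0023,-0.1808) cross=11.987; C₋=(2.5095,-2.6216) cross=-11.987
  mode - wants cross < 0 → take C=(2.5095,-2.6216) (cross=-11.987)
ex = (C−B)/|BC| = (0.9751,-0.2218); ey = (0.2218,0.9751)
P = B + -1.32·ex + -1.20·ey = (-1.9691,-2.8337)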